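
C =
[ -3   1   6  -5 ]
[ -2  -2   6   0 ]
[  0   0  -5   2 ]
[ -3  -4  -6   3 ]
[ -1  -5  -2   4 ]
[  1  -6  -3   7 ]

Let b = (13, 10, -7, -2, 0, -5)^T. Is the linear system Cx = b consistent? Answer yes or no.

yes

Row reduce the augmented matrix [C | b].
R2 ← R2 − (2/3)·R1: [0, -8/3, 2, 10/3, 4/3]
R4 ← R4 − R1: [0, -5, -12, 8, -15]
R5 ← R5 − (1/3)·R1: [0, -16/3, -4, 17/3, -13/3]
R6 ← R6 + (1/3)·R1: [0, -17/3, -1, 16/3, -2/3]
R4 ← R4 − (15/8)·R2: [0, 0, -63/4, 7/4, -35/2]
R5 ← R5 − (2)·R2: [0, 0, -8, -1, -7]
R6 ← R6 − (17/8)·R2: [0, 0, -21/4, -7/4, -7/2]
R4 ← R4 − (63/20)·R3: [0, 0, 0, -91/20, 91/20]
R5 ← R5 − (8/5)·R3: [0, 0, 0, -21/5, 21/5]
R6 ← R6 − (21/20)·R3: [0, 0, 0, -77/20, 77/20]
R5 ← R5 − (12/13)·R4: [0, 0, 0, 0, 0]
R6 ← R6 − (11/13)·R4: [0, 0, 0, 0, 0]
The echelon form has 4 nonzero rows, and every pivot lies in the first 4 columns, so rank(C) = rank([C|b]) = 4.
The system is consistent.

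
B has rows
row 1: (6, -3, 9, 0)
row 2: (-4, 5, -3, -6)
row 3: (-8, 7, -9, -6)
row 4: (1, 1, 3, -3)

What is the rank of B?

Row reduce to echelon form.
R2 ← R2 + (2/3)·R1: [0, 3, 3, -6]
R3 ← R3 + (4/3)·R1: [0, 3, 3, -6]
R4 ← R4 − (1/6)·R1: [0, 3/2, 3/2, -3]
R3 ← R3 − R2: [0, 0, 0, 0]
R4 ← R4 − (1/2)·R2: [0, 0, 0, 0]
Echelon form has 2 nonzero rows, so rank(B) = 2.

2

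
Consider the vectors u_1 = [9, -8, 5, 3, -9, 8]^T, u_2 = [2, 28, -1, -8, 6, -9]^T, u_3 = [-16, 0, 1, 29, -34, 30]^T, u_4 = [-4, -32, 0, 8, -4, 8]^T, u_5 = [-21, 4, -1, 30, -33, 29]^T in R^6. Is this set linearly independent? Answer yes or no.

Form the matrix with these vectors as rows and row reduce.
R2 ← R2 − (2/9)·R1: [0, 268/9, -19/9, -26/3, 8, -97/9]
R3 ← R3 + (16/9)·R1: [0, -128/9, 89/9, 103/3, -50, 398/9]
R4 ← R4 + (4/9)·R1: [0, -320/9, 20/9, 28/3, -8, 104/9]
R5 ← R5 + (7/3)·R1: [0, -44/3, 32/3, 37, -54, 143/3]
R3 ← R3 + (32/67)·R2: [0, 0, 595/67, 2023/67, -3094/67, 2618/67]
R4 ← R4 + (80/67)·R2: [0, 0, -20/67, -68/67, 104/67, -88/67]
R5 ← R5 + (33/67)·R2: [0, 0, 645/67, 2193/67, -3354/67, 2838/67]
R4 ← R4 + (4/119)·R3: [0, 0, 0, 0, 0, 0]
R5 ← R5 − (129/119)·R3: [0, 0, 0, 0, 0, 0]
3 nonzero rows, so the 5 vectors span a space of dimension 3.
Since 3 < 5, the vectors are linearly dependent.

no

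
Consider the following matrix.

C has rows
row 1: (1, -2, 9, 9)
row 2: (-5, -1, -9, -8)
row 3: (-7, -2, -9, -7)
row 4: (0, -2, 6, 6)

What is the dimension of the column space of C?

Row reduce to echelon form.
R2 ← R2 + (5)·R1: [0, -11, 36, 37]
R3 ← R3 + (7)·R1: [0, -16, 54, 56]
R3 ← R3 − (16/11)·R2: [0, 0, 18/11, 24/11]
R4 ← R4 − (2/11)·R2: [0, 0, -6/11, -8/11]
R4 ← R4 + (1/3)·R3: [0, 0, 0, 0]
Echelon form has 3 nonzero rows, so rank(C) = 3.
The column space has dimension equal to the rank: 3.

3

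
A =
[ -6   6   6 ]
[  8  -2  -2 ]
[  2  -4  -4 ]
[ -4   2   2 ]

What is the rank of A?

2

Row reduce to echelon form.
R2 ← R2 + (4/3)·R1: [0, 6, 6]
R3 ← R3 + (1/3)·R1: [0, -2, -2]
R4 ← R4 − (2/3)·R1: [0, -2, -2]
R3 ← R3 + (1/3)·R2: [0, 0, 0]
R4 ← R4 + (1/3)·R2: [0, 0, 0]
Echelon form has 2 nonzero rows, so rank(A) = 2.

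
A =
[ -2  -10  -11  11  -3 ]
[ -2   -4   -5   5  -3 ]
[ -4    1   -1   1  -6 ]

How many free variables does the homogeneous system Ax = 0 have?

Row reduce to echelon form.
R2 ← R2 − R1: [0, 6, 6, -6, 0]
R3 ← R3 − (2)·R1: [0, 21, 21, -21, 0]
R3 ← R3 − (7/2)·R2: [0, 0, 0, 0, 0]
2 nonzero rows, so rank(A) = 2.
A has 5 columns; by rank–nullity, nullity = 5 − 2 = 3.

3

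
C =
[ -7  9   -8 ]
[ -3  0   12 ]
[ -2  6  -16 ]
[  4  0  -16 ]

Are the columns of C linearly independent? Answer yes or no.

no

Row reduce C to echelon form.
R2 ← R2 − (3/7)·R1: [0, -27/7, 108/7]
R3 ← R3 − (2/7)·R1: [0, 24/7, -96/7]
R4 ← R4 + (4/7)·R1: [0, 36/7, -144/7]
R3 ← R3 + (8/9)·R2: [0, 0, 0]
R4 ← R4 + (4/3)·R2: [0, 0, 0]
2 pivots among 3 columns.
Only 2 < 3 pivot columns, so the columns are linearly dependent.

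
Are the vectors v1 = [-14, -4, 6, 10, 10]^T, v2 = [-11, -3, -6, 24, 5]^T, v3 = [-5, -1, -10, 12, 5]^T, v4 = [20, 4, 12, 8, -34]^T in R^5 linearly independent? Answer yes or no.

no

Form the matrix with these vectors as rows and row reduce.
R2 ← R2 − (11/14)·R1: [0, 1/7, -75/7, 113/7, -20/7]
R3 ← R3 − (5/14)·R1: [0, 3/7, -85/7, 59/7, 10/7]
R4 ← R4 + (10/7)·R1: [0, -12/7, 144/7, 156/7, -138/7]
R3 ← R3 − (3)·R2: [0, 0, 20, -40, 10]
R4 ← R4 + (12)·R2: [0, 0, -108, 216, -54]
R4 ← R4 + (27/5)·R3: [0, 0, 0, 0, 0]
3 nonzero rows, so the 4 vectors span a space of dimension 3.
Since 3 < 4, the vectors are linearly dependent.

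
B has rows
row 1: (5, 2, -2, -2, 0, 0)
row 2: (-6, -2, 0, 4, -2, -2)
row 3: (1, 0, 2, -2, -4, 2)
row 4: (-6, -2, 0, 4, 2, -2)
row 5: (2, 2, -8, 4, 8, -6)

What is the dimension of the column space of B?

3

Row reduce to echelon form.
R2 ← R2 + (6/5)·R1: [0, 2/5, -12/5, 8/5, -2, -2]
R3 ← R3 − (1/5)·R1: [0, -2/5, 12/5, -8/5, -4, 2]
R4 ← R4 + (6/5)·R1: [0, 2/5, -12/5, 8/5, 2, -2]
R5 ← R5 − (2/5)·R1: [0, 6/5, -36/5, 24/5, 8, -6]
R3 ← R3 + R2: [0, 0, 0, 0, -6, 0]
R4 ← R4 − R2: [0, 0, 0, 0, 4, 0]
R5 ← R5 − (3)·R2: [0, 0, 0, 0, 14, 0]
R4 ← R4 + (2/3)·R3: [0, 0, 0, 0, 0, 0]
R5 ← R5 + (7/3)·R3: [0, 0, 0, 0, 0, 0]
Echelon form has 3 nonzero rows, so rank(B) = 3.
The column space has dimension equal to the rank: 3.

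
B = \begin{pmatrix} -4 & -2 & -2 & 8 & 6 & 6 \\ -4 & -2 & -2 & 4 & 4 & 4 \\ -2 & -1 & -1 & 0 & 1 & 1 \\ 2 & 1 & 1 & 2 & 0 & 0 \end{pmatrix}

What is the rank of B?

2

Row reduce to echelon form.
R2 ← R2 − R1: [0, 0, 0, -4, -2, -2]
R3 ← R3 − (1/2)·R1: [0, 0, 0, -4, -2, -2]
R4 ← R4 + (1/2)·R1: [0, 0, 0, 6, 3, 3]
R3 ← R3 − R2: [0, 0, 0, 0, 0, 0]
R4 ← R4 + (3/2)·R2: [0, 0, 0, 0, 0, 0]
Echelon form has 2 nonzero rows, so rank(B) = 2.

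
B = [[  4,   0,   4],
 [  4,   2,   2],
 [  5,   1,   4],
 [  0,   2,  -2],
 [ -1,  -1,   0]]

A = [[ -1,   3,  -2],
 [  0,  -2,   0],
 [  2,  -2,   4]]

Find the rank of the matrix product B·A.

2

First compute BA:
[[  4,   4,   8],
 [  0,   4,   0],
 [  3,   5,   6],
 [ -4,   0,  -8],
 [  1,  -1,   2]]
Now row reduce the product.
R3 ← R3 − (3/4)·R1: [0, 2, 0]
R4 ← R4 + R1: [0, 4, 0]
R5 ← R5 − (1/4)·R1: [0, -2, 0]
R3 ← R3 − (1/2)·R2: [0, 0, 0]
R4 ← R4 − R2: [0, 0, 0]
R5 ← R5 + (1/2)·R2: [0, 0, 0]
2 nonzero rows, so rank(BA) = 2.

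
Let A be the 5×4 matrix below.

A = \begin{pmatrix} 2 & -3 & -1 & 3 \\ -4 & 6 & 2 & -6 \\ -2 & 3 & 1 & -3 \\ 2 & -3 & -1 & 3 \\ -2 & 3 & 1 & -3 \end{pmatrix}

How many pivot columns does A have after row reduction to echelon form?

1

Row reduce to echelon form.
R2 ← R2 + (2)·R1: [0, 0, 0, 0]
R3 ← R3 + R1: [0, 0, 0, 0]
R4 ← R4 − R1: [0, 0, 0, 0]
R5 ← R5 + R1: [0, 0, 0, 0]
Echelon form has 1 nonzero row, so rank(A) = 1.
Each nonzero row contributes one pivot column: 1 pivot columns.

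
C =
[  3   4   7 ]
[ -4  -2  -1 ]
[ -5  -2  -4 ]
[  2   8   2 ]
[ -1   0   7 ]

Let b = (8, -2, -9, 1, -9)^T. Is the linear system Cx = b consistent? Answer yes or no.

Row reduce the augmented matrix [C | b].
R2 ← R2 + (4/3)·R1: [0, 10/3, 25/3, 26/3]
R3 ← R3 + (5/3)·R1: [0, 14/3, 23/3, 13/3]
R4 ← R4 − (2/3)·R1: [0, 16/3, -8/3, -13/3]
R5 ← R5 + (1/3)·R1: [0, 4/3, 28/3, -19/3]
R3 ← R3 − (7/5)·R2: [0, 0, -4, -39/5]
R4 ← R4 − (8/5)·R2: [0, 0, -16, -91/5]
R5 ← R5 − (2/5)·R2: [0, 0, 6, -49/5]
R4 ← R4 − (4)·R3: [0, 0, 0, 13]
R5 ← R5 + (3/2)·R3: [0, 0, 0, -43/2]
R5 ← R5 + (43/26)·R4: [0, 0, 0, 0]
The echelon form has 4 nonzero rows; the last pivot sits in the augmented column, so rank(C) = 3 but rank([C|b]) = 4.
Since the ranks differ, the system is inconsistent.

no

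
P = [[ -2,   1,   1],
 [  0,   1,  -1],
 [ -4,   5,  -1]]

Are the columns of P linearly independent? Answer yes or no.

Row reduce P to echelon form.
R3 ← R3 − (2)·R1: [0, 3, -3]
R3 ← R3 − (3)·R2: [0, 0, 0]
2 pivots among 3 columns.
Only 2 < 3 pivot columns, so the columns are linearly dependent.

no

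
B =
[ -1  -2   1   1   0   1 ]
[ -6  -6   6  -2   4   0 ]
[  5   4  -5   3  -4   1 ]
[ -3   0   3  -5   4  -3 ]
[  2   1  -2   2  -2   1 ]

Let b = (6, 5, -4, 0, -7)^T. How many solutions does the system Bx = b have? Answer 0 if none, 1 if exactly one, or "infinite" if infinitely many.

Row reduce the augmented matrix [B | b].
R2 ← R2 − (6)·R1: [0, 6, 0, -8, 4, -6, -31]
R3 ← R3 + (5)·R1: [0, -6, 0, 8, -4, 6, 26]
R4 ← R4 − (3)·R1: [0, 6, 0, -8, 4, -6, -18]
R5 ← R5 + (2)·R1: [0, -3, 0, 4, -2, 3, 5]
R3 ← R3 + R2: [0, 0, 0, 0, 0, 0, -5]
R4 ← R4 − R2: [0, 0, 0, 0, 0, 0, 13]
R5 ← R5 + (1/2)·R2: [0, 0, 0, 0, 0, 0, -21/2]
R4 ← R4 + (13/5)·R3: [0, 0, 0, 0, 0, 0, 0]
R5 ← R5 − (21/10)·R3: [0, 0, 0, 0, 0, 0, 0]
The echelon form has 3 nonzero rows; the last pivot sits in the augmented column, so rank(B) = 2 but rank([B|b]) = 3.
Since the ranks differ, the system is inconsistent.
It has no solutions.

0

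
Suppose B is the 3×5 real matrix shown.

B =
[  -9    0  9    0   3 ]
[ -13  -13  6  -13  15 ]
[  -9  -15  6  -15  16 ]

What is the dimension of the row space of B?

Row reduce to echelon form.
R2 ← R2 − (13/9)·R1: [0, -13, -7, -13, 32/3]
R3 ← R3 − R1: [0, -15, -3, -15, 13]
R3 ← R3 − (15/13)·R2: [0, 0, 66/13, 0, 9/13]
Echelon form has 3 nonzero rows, so rank(B) = 3.
The row space has dimension equal to the rank: 3.

3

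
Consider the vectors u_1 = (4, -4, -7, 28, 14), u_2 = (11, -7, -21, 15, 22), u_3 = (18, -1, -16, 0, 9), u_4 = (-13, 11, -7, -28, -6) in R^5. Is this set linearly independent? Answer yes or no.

Form the matrix with these vectors as rows and row reduce.
R2 ← R2 − (11/4)·R1: [0, 4, -7/4, -62, -33/2]
R3 ← R3 − (9/2)·R1: [0, 17, 31/2, -126, -54]
R4 ← R4 + (13/4)·R1: [0, -2, -119/4, 63, 79/2]
R3 ← R3 − (17/4)·R2: [0, 0, 367/16, 275/2, 129/8]
R4 ← R4 + (1/2)·R2: [0, 0, -245/8, 32, 125/4]
R4 ← R4 + (490/367)·R3: [0, 0, 0, 79119/367, 19370/367]
4 nonzero rows, so the 4 vectors span a space of dimension 4.
Since 4 = 4, the vectors are linearly independent.

yes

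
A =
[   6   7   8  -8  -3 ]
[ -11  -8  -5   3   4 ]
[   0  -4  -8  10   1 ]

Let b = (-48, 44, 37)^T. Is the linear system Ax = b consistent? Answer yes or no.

yes

Row reduce the augmented matrix [A | b].
R2 ← R2 + (11/6)·R1: [0, 29/6, 29/3, -35/3, -3/2, -44]
R3 ← R3 + (24/29)·R2: [0, 0, 0, 10/29, -7/29, 17/29]
The echelon form has 3 nonzero rows, and every pivot lies in the first 5 columns, so rank(A) = rank([A|b]) = 3.
The system is consistent.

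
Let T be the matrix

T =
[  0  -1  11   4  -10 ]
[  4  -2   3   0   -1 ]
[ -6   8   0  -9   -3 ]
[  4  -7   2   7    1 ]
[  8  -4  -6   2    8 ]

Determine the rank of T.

5

Row reduce to echelon form.
Swap R1 ↔ R2
R3 ← R3 + (3/2)·R1: [0, 5, 9/2, -9, -9/2]
R4 ← R4 − R1: [0, -5, -1, 7, 2]
R5 ← R5 − (2)·R1: [0, 0, -12, 2, 10]
R3 ← R3 + (5)·R2: [0, 0, 119/2, 11, -109/2]
R4 ← R4 − (5)·R2: [0, 0, -56, -13, 52]
R4 ← R4 + (16/17)·R3: [0, 0, 0, -45/17, 12/17]
R5 ← R5 + (24/119)·R3: [0, 0, 0, 502/119, -118/119]
R5 ← R5 + (502/315)·R4: [0, 0, 0, 0, 2/15]
Echelon form has 5 nonzero rows, so rank(T) = 5.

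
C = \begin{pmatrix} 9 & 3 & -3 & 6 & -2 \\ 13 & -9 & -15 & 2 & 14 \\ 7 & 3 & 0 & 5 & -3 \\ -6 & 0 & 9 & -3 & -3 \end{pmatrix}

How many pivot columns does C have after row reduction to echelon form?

Row reduce to echelon form.
R2 ← R2 − (13/9)·R1: [0, -40/3, -32/3, -20/3, 152/9]
R3 ← R3 − (7/9)·R1: [0, 2/3, 7/3, 1/3, -13/9]
R4 ← R4 + (2/3)·R1: [0, 2, 7, 1, -13/3]
R3 ← R3 + (1/20)·R2: [0, 0, 9/5, 0, -3/5]
R4 ← R4 + (3/20)·R2: [0, 0, 27/5, 0, -9/5]
R4 ← R4 − (3)·R3: [0, 0, 0, 0, 0]
Echelon form has 3 nonzero rows, so rank(C) = 3.
Each nonzero row contributes one pivot column: 3 pivot columns.

3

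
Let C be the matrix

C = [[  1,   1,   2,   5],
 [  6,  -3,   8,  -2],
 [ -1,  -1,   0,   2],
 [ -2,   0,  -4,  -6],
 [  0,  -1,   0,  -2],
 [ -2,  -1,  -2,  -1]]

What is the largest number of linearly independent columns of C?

Row reduce to echelon form.
R2 ← R2 − (6)·R1: [0, -9, -4, -32]
R3 ← R3 + R1: [0, 0, 2, 7]
R4 ← R4 + (2)·R1: [0, 2, 0, 4]
R6 ← R6 + (2)·R1: [0, 1, 2, 9]
R4 ← R4 + (2/9)·R2: [0, 0, -8/9, -28/9]
R5 ← R5 − (1/9)·R2: [0, 0, 4/9, 14/9]
R6 ← R6 + (1/9)·R2: [0, 0, 14/9, 49/9]
R4 ← R4 + (4/9)·R3: [0, 0, 0, 0]
R5 ← R5 − (2/9)·R3: [0, 0, 0, 0]
R6 ← R6 − (7/9)·R3: [0, 0, 0, 0]
Echelon form has 3 nonzero rows, so rank(C) = 3.
The rank gives the maximum number of linearly independent columns: 3.

3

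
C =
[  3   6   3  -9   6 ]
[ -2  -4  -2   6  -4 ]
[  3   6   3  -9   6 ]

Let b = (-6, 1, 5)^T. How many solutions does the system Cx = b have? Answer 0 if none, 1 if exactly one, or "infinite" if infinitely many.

Row reduce the augmented matrix [C | b].
R2 ← R2 + (2/3)·R1: [0, 0, 0, 0, 0, -3]
R3 ← R3 − R1: [0, 0, 0, 0, 0, 11]
R3 ← R3 + (11/3)·R2: [0, 0, 0, 0, 0, 0]
The echelon form has 2 nonzero rows; the last pivot sits in the augmented column, so rank(C) = 1 but rank([C|b]) = 2.
Since the ranks differ, the system is inconsistent.
It has no solutions.

0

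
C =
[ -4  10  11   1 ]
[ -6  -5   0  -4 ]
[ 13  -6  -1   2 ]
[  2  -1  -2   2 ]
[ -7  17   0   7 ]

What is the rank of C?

4

Row reduce to echelon form.
R2 ← R2 − (3/2)·R1: [0, -20, -33/2, -11/2]
R3 ← R3 + (13/4)·R1: [0, 53/2, 139/4, 21/4]
R4 ← R4 + (1/2)·R1: [0, 4, 7/2, 5/2]
R5 ← R5 − (7/4)·R1: [0, -1/2, -77/4, 21/4]
R3 ← R3 + (53/40)·R2: [0, 0, 1031/80, -163/80]
R4 ← R4 + (1/5)·R2: [0, 0, 1/5, 7/5]
R5 ← R5 − (1/40)·R2: [0, 0, -1507/80, 431/80]
R4 ← R4 − (16/1031)·R3: [0, 0, 0, 1476/1031]
R5 ← R5 + (1507/1031)·R3: [0, 0, 0, 2484/1031]
R5 ← R5 − (69/41)·R4: [0, 0, 0, 0]
Echelon form has 4 nonzero rows, so rank(C) = 4.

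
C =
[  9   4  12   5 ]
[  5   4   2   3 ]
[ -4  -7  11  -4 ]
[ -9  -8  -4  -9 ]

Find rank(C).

Row reduce to echelon form.
R2 ← R2 − (5/9)·R1: [0, 16/9, -14/3, 2/9]
R3 ← R3 + (4/9)·R1: [0, -47/9, 49/3, -16/9]
R4 ← R4 + R1: [0, -4, 8, -4]
R3 ← R3 + (47/16)·R2: [0, 0, 21/8, -9/8]
R4 ← R4 + (9/4)·R2: [0, 0, -5/2, -7/2]
R4 ← R4 + (20/21)·R3: [0, 0, 0, -32/7]
Echelon form has 4 nonzero rows, so rank(C) = 4.

4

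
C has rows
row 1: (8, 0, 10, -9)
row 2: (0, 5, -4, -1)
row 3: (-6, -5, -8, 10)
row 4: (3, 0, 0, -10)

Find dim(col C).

4

Row reduce to echelon form.
R3 ← R3 + (3/4)·R1: [0, -5, -1/2, 13/4]
R4 ← R4 − (3/8)·R1: [0, 0, -15/4, -53/8]
R3 ← R3 + R2: [0, 0, -9/2, 9/4]
R4 ← R4 − (5/6)·R3: [0, 0, 0, -17/2]
Echelon form has 4 nonzero rows, so rank(C) = 4.
The column space has dimension equal to the rank: 4.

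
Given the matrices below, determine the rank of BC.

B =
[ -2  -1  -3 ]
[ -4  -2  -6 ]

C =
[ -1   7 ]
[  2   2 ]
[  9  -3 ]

1

First compute BC:
[[-27,  -7],
 [-54, -14]]
Now row reduce the product.
R2 ← R2 − (2)·R1: [0, 0]
1 nonzero row, so rank(BC) = 1.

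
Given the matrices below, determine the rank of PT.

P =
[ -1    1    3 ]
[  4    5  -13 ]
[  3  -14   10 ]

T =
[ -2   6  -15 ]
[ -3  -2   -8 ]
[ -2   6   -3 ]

First compute PT:
[[ -7,  10,  -2],
 [  3, -64, -61],
 [ 16, 106,  37]]
Now row reduce the product.
R2 ← R2 + (3/7)·R1: [0, -418/7, -433/7]
R3 ← R3 + (16/7)·R1: [0, 902/7, 227/7]
R3 ← R3 + (41/19)·R2: [0, 0, -1920/19]
3 nonzero rows, so rank(PT) = 3.

3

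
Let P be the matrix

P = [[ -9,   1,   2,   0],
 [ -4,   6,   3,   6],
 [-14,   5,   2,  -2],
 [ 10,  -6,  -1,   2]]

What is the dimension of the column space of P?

3

Row reduce to echelon form.
R2 ← R2 − (4/9)·R1: [0, 50/9, 19/9, 6]
R3 ← R3 − (14/9)·R1: [0, 31/9, -10/9, -2]
R4 ← R4 + (10/9)·R1: [0, -44/9, 11/9, 2]
R3 ← R3 − (31/50)·R2: [0, 0, -121/50, -143/25]
R4 ← R4 + (22/25)·R2: [0, 0, 77/25, 182/25]
R4 ← R4 + (14/11)·R3: [0, 0, 0, 0]
Echelon form has 3 nonzero rows, so rank(P) = 3.
The column space has dimension equal to the rank: 3.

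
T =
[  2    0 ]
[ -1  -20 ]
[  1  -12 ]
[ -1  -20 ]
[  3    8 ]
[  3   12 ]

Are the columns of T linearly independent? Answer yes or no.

Row reduce T to echelon form.
R2 ← R2 + (1/2)·R1: [0, -20]
R3 ← R3 − (1/2)·R1: [0, -12]
R4 ← R4 + (1/2)·R1: [0, -20]
R5 ← R5 − (3/2)·R1: [0, 8]
R6 ← R6 − (3/2)·R1: [0, 12]
R3 ← R3 − (3/5)·R2: [0, 0]
R4 ← R4 − R2: [0, 0]
R5 ← R5 + (2/5)·R2: [0, 0]
R6 ← R6 + (3/5)·R2: [0, 0]
2 pivots among 2 columns.
Every column is a pivot column, so the columns are linearly independent.

yes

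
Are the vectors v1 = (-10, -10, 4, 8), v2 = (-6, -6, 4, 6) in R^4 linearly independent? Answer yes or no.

yes

Form the matrix with these vectors as rows and row reduce.
R2 ← R2 − (3/5)·R1: [0, 0, 8/5, 6/5]
2 nonzero rows, so the 2 vectors span a space of dimension 2.
Since 2 = 2, the vectors are linearly independent.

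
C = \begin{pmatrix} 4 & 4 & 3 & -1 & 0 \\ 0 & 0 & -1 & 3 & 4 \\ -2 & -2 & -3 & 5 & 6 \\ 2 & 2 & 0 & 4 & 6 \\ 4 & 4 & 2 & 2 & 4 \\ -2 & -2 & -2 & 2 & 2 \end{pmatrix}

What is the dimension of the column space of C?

Row reduce to echelon form.
R3 ← R3 + (1/2)·R1: [0, 0, -3/2, 9/2, 6]
R4 ← R4 − (1/2)·R1: [0, 0, -3/2, 9/2, 6]
R5 ← R5 − R1: [0, 0, -1, 3, 4]
R6 ← R6 + (1/2)·R1: [0, 0, -1/2, 3/2, 2]
R3 ← R3 − (3/2)·R2: [0, 0, 0, 0, 0]
R4 ← R4 − (3/2)·R2: [0, 0, 0, 0, 0]
R5 ← R5 − R2: [0, 0, 0, 0, 0]
R6 ← R6 − (1/2)·R2: [0, 0, 0, 0, 0]
Echelon form has 2 nonzero rows, so rank(C) = 2.
The column space has dimension equal to the rank: 2.

2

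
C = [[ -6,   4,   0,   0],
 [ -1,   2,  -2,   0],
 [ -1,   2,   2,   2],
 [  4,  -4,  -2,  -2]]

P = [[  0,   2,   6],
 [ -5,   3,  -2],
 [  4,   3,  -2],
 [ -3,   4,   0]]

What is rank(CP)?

3

First compute CP:
[[-20,   0, -44],
 [-18,  -2,  -6],
 [ -8,  18, -14],
 [ 18, -18,  36]]
Now row reduce the product.
R2 ← R2 − (9/10)·R1: [0, -2, 168/5]
R3 ← R3 − (2/5)·R1: [0, 18, 18/5]
R4 ← R4 + (9/10)·R1: [0, -18, -18/5]
R3 ← R3 + (9)·R2: [0, 0, 306]
R4 ← R4 − (9)·R2: [0, 0, -306]
R4 ← R4 + R3: [0, 0, 0]
3 nonzero rows, so rank(CP) = 3.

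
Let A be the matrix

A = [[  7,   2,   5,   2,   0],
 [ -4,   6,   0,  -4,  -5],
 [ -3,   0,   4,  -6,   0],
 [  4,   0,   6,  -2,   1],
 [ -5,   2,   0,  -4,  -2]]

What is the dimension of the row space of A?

4

Row reduce to echelon form.
R2 ← R2 + (4/7)·R1: [0, 50/7, 20/7, -20/7, -5]
R3 ← R3 + (3/7)·R1: [0, 6/7, 43/7, -36/7, 0]
R4 ← R4 − (4/7)·R1: [0, -8/7, 22/7, -22/7, 1]
R5 ← R5 + (5/7)·R1: [0, 24/7, 25/7, -18/7, -2]
R3 ← R3 − (3/25)·R2: [0, 0, 29/5, -24/5, 3/5]
R4 ← R4 + (4/25)·R2: [0, 0, 18/5, -18/5, 1/5]
R5 ← R5 − (12/25)·R2: [0, 0, 11/5, -6/5, 2/5]
R4 ← R4 − (18/29)·R3: [0, 0, 0, -18/29, -5/29]
R5 ← R5 − (11/29)·R3: [0, 0, 0, 18/29, 5/29]
R5 ← R5 + R4: [0, 0, 0, 0, 0]
Echelon form has 4 nonzero rows, so rank(A) = 4.
The row space has dimension equal to the rank: 4.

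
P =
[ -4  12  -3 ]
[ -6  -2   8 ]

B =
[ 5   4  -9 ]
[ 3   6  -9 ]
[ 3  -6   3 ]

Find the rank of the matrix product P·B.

First compute PB:
[[  7,  74, -81],
 [-12, -84,  96]]
Now row reduce the product.
R2 ← R2 + (12/7)·R1: [0, 300/7, -300/7]
2 nonzero rows, so rank(PB) = 2.

2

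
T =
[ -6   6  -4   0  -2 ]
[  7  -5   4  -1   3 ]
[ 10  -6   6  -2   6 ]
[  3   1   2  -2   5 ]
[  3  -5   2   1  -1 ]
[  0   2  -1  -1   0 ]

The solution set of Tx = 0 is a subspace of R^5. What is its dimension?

2

Row reduce to echelon form.
R2 ← R2 + (7/6)·R1: [0, 2, -2/3, -1, 2/3]
R3 ← R3 + (5/3)·R1: [0, 4, -2/3, -2, 8/3]
R4 ← R4 + (1/2)·R1: [0, 4, 0, -2, 4]
R5 ← R5 + (1/2)·R1: [0, -2, 0, 1, -2]
R3 ← R3 − (2)·R2: [0, 0, 2/3, 0, 4/3]
R4 ← R4 − (2)·R2: [0, 0, 4/3, 0, 8/3]
R5 ← R5 + R2: [0, 0, -2/3, 0, -4/3]
R6 ← R6 − R2: [0, 0, -1/3, 0, -2/3]
R4 ← R4 − (2)·R3: [0, 0, 0, 0, 0]
R5 ← R5 + R3: [0, 0, 0, 0, 0]
R6 ← R6 + (1/2)·R3: [0, 0, 0, 0, 0]
3 nonzero rows, so rank(T) = 3.
T has 5 columns; by rank–nullity, nullity = 5 − 3 = 2.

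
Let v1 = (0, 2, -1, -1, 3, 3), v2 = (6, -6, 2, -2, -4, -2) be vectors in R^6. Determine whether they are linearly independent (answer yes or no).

yes

Form the matrix with these vectors as rows and row reduce.
Swap R1 ↔ R2
2 nonzero rows, so the 2 vectors span a space of dimension 2.
Since 2 = 2, the vectors are linearly independent.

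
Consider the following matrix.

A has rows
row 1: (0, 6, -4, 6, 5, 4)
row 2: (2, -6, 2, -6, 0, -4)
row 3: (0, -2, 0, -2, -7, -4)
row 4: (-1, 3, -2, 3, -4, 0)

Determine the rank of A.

Row reduce to echelon form.
Swap R1 ↔ R2
R4 ← R4 + (1/2)·R1: [0, 0, -1, 0, -4, -2]
R3 ← R3 + (1/3)·R2: [0, 0, -4/3, 0, -16/3, -8/3]
R4 ← R4 − (3/4)·R3: [0, 0, 0, 0, 0, 0]
Echelon form has 3 nonzero rows, so rank(A) = 3.

3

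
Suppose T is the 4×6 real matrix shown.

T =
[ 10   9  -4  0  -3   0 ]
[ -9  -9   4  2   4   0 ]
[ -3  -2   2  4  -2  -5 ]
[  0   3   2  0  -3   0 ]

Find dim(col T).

4

Row reduce to echelon form.
R2 ← R2 + (9/10)·R1: [0, -9/10, 2/5, 2, 13/10, 0]
R3 ← R3 + (3/10)·R1: [0, 7/10, 4/5, 4, -29/10, -5]
R3 ← R3 + (7/9)·R2: [0, 0, 10/9, 50/9, -17/9, -5]
R4 ← R4 + (10/3)·R2: [0, 0, 10/3, 20/3, 4/3, 0]
R4 ← R4 − (3)·R3: [0, 0, 0, -10, 7, 15]
Echelon form has 4 nonzero rows, so rank(T) = 4.
The column space has dimension equal to the rank: 4.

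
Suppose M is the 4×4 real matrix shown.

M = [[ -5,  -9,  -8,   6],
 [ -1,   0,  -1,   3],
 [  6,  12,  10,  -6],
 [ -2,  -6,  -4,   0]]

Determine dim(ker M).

2

Row reduce to echelon form.
R2 ← R2 − (1/5)·R1: [0, 9/5, 3/5, 9/5]
R3 ← R3 + (6/5)·R1: [0, 6/5, 2/5, 6/5]
R4 ← R4 − (2/5)·R1: [0, -12/5, -4/5, -12/5]
R3 ← R3 − (2/3)·R2: [0, 0, 0, 0]
R4 ← R4 + (4/3)·R2: [0, 0, 0, 0]
2 nonzero rows, so rank(M) = 2.
M has 4 columns; by rank–nullity, nullity = 4 − 2 = 2.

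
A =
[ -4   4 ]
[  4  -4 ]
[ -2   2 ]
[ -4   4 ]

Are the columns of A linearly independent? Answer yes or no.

Row reduce A to echelon form.
R2 ← R2 + R1: [0, 0]
R3 ← R3 − (1/2)·R1: [0, 0]
R4 ← R4 − R1: [0, 0]
1 pivot among 2 columns.
Only 1 < 2 pivot columns, so the columns are linearly dependent.

no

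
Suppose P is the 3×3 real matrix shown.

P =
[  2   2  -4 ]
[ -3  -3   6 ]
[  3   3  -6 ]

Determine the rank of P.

1

Row reduce to echelon form.
R2 ← R2 + (3/2)·R1: [0, 0, 0]
R3 ← R3 − (3/2)·R1: [0, 0, 0]
Echelon form has 1 nonzero row, so rank(P) = 1.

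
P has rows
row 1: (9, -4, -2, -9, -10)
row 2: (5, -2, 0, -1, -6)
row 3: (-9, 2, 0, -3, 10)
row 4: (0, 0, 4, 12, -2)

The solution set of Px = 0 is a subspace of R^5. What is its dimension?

2

Row reduce to echelon form.
R2 ← R2 − (5/9)·R1: [0, 2/9, 10/9, 4, -4/9]
R3 ← R3 + R1: [0, -2, -2, -12, 0]
R3 ← R3 + (9)·R2: [0, 0, 8, 24, -4]
R4 ← R4 − (1/2)·R3: [0, 0, 0, 0, 0]
3 nonzero rows, so rank(P) = 3.
P has 5 columns; by rank–nullity, nullity = 5 − 3 = 2.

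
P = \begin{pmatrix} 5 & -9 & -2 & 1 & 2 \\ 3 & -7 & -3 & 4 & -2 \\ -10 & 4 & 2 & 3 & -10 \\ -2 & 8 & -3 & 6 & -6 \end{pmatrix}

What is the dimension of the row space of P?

Row reduce to echelon form.
R2 ← R2 − (3/5)·R1: [0, -8/5, -9/5, 17/5, -16/5]
R3 ← R3 + (2)·R1: [0, -14, -2, 5, -6]
R4 ← R4 + (2/5)·R1: [0, 22/5, -19/5, 32/5, -26/5]
R3 ← R3 − (35/4)·R2: [0, 0, 55/4, -99/4, 22]
R4 ← R4 + (11/4)·R2: [0, 0, -35/4, 63/4, -14]
R4 ← R4 + (7/11)·R3: [0, 0, 0, 0, 0]
Echelon form has 3 nonzero rows, so rank(P) = 3.
The row space has dimension equal to the rank: 3.

3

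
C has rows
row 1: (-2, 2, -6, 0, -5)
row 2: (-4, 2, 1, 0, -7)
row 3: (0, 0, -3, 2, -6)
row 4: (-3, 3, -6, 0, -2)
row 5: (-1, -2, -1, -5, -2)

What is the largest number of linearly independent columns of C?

5

Row reduce to echelon form.
R2 ← R2 − (2)·R1: [0, -2, 13, 0, 3]
R4 ← R4 − (3/2)·R1: [0, 0, 3, 0, 11/2]
R5 ← R5 − (1/2)·R1: [0, -3, 2, -5, 1/2]
R5 ← R5 − (3/2)·R2: [0, 0, -35/2, -5, -4]
R4 ← R4 + R3: [0, 0, 0, 2, -1/2]
R5 ← R5 − (35/6)·R3: [0, 0, 0, -50/3, 31]
R5 ← R5 + (25/3)·R4: [0, 0, 0, 0, 161/6]
Echelon form has 5 nonzero rows, so rank(C) = 5.
The rank gives the maximum number of linearly independent columns: 5.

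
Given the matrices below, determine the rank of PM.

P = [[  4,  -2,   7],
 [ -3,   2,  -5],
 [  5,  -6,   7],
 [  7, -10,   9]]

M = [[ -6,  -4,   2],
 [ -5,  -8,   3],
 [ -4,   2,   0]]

First compute PM:
[[-42,  14,   2],
 [ 28, -14,   0],
 [-28,  42,  -8],
 [-28,  70, -16]]
Now row reduce the product.
R2 ← R2 + (2/3)·R1: [0, -14/3, 4/3]
R3 ← R3 − (2/3)·R1: [0, 98/3, -28/3]
R4 ← R4 − (2/3)·R1: [0, 182/3, -52/3]
R3 ← R3 + (7)·R2: [0, 0, 0]
R4 ← R4 + (13)·R2: [0, 0, 0]
2 nonzero rows, so rank(PM) = 2.

2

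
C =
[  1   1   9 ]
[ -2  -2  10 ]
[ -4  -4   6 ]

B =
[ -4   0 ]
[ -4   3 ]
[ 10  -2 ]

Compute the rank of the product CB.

First compute CB:
[[ 82, -15],
 [116, -26],
 [ 92, -24]]
Now row reduce the product.
R2 ← R2 − (58/41)·R1: [0, -196/41]
R3 ← R3 − (46/41)·R1: [0, -294/41]
R3 ← R3 − (3/2)·R2: [0, 0]
2 nonzero rows, so rank(CB) = 2.

2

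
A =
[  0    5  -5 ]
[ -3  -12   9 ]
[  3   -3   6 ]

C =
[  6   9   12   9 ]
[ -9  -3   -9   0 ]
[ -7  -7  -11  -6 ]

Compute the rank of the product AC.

First compute AC:
[[-10,  20,  10,  30],
 [ 27, -54, -27, -81],
 [  3,  -6,  -3,  -9]]
Now row reduce the product.
R2 ← R2 + (27/10)·R1: [0, 0, 0, 0]
R3 ← R3 + (3/10)·R1: [0, 0, 0, 0]
1 nonzero row, so rank(AC) = 1.

1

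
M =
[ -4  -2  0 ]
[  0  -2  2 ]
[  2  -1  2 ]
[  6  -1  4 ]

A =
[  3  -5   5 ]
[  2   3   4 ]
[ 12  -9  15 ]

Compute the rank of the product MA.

2

First compute MA:
[[-16,  14, -28],
 [ 20, -24,  22],
 [ 28, -31,  36],
 [ 64, -69,  86]]
Now row reduce the product.
R2 ← R2 + (5/4)·R1: [0, -13/2, -13]
R3 ← R3 + (7/4)·R1: [0, -13/2, -13]
R4 ← R4 + (4)·R1: [0, -13, -26]
R3 ← R3 − R2: [0, 0, 0]
R4 ← R4 − (2)·R2: [0, 0, 0]
2 nonzero rows, so rank(MA) = 2.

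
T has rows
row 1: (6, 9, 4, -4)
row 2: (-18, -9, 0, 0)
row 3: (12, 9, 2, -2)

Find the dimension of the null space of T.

Row reduce to echelon form.
R2 ← R2 + (3)·R1: [0, 18, 12, -12]
R3 ← R3 − (2)·R1: [0, -9, -6, 6]
R3 ← R3 + (1/2)·R2: [0, 0, 0, 0]
2 nonzero rows, so rank(T) = 2.
T has 4 columns; by rank–nullity, nullity = 4 − 2 = 2.

2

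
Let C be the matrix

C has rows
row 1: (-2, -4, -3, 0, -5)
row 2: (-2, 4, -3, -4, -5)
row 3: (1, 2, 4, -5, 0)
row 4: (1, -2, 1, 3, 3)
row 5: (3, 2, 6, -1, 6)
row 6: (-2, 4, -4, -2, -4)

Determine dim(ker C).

2

Row reduce to echelon form.
R2 ← R2 − R1: [0, 8, 0, -4, 0]
R3 ← R3 + (1/2)·R1: [0, 0, 5/2, -5, -5/2]
R4 ← R4 + (1/2)·R1: [0, -4, -1/2, 3, 1/2]
R5 ← R5 + (3/2)·R1: [0, -4, 3/2, -1, -3/2]
R6 ← R6 − R1: [0, 8, -1, -2, 1]
R4 ← R4 + (1/2)·R2: [0, 0, -1/2, 1, 1/2]
R5 ← R5 + (1/2)·R2: [0, 0, 3/2, -3, -3/2]
R6 ← R6 − R2: [0, 0, -1, 2, 1]
R4 ← R4 + (1/5)·R3: [0, 0, 0, 0, 0]
R5 ← R5 − (3/5)·R3: [0, 0, 0, 0, 0]
R6 ← R6 + (2/5)·R3: [0, 0, 0, 0, 0]
3 nonzero rows, so rank(C) = 3.
C has 5 columns; by rank–nullity, nullity = 5 − 3 = 2.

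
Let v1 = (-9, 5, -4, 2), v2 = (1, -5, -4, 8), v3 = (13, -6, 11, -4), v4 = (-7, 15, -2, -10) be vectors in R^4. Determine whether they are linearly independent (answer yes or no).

yes

Form the matrix with these vectors as rows and row reduce.
R2 ← R2 + (1/9)·R1: [0, -40/9, -40/9, 74/9]
R3 ← R3 + (13/9)·R1: [0, 11/9, 47/9, -10/9]
R4 ← R4 − (7/9)·R1: [0, 100/9, 10/9, -104/9]
R3 ← R3 + (11/40)·R2: [0, 0, 4, 23/20]
R4 ← R4 + (5/2)·R2: [0, 0, -10, 9]
R4 ← R4 + (5/2)·R3: [0, 0, 0, 95/8]
4 nonzero rows, so the 4 vectors span a space of dimension 4.
Since 4 = 4, the vectors are linearly independent.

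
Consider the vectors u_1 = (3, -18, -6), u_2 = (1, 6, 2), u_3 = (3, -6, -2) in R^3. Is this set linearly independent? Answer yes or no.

Form the matrix with these vectors as rows and row reduce.
R2 ← R2 − (1/3)·R1: [0, 12, 4]
R3 ← R3 − R1: [0, 12, 4]
R3 ← R3 − R2: [0, 0, 0]
2 nonzero rows, so the 3 vectors span a space of dimension 2.
Since 2 < 3, the vectors are linearly dependent.

no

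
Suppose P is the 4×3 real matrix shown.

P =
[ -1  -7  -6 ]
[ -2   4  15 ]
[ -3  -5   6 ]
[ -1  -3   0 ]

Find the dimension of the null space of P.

1

Row reduce to echelon form.
R2 ← R2 − (2)·R1: [0, 18, 27]
R3 ← R3 − (3)·R1: [0, 16, 24]
R4 ← R4 − R1: [0, 4, 6]
R3 ← R3 − (8/9)·R2: [0, 0, 0]
R4 ← R4 − (2/9)·R2: [0, 0, 0]
2 nonzero rows, so rank(P) = 2.
P has 3 columns; by rank–nullity, nullity = 3 − 2 = 1.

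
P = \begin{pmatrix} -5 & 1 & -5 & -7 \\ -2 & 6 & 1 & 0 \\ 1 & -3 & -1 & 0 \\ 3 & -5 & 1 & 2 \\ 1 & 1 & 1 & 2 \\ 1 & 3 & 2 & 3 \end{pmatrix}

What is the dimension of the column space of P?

Row reduce to echelon form.
R2 ← R2 − (2/5)·R1: [0, 28/5, 3, 14/5]
R3 ← R3 + (1/5)·R1: [0, -14/5, -2, -7/5]
R4 ← R4 + (3/5)·R1: [0, -22/5, -2, -11/5]
R5 ← R5 + (1/5)·R1: [0, 6/5, 0, 3/5]
R6 ← R6 + (1/5)·R1: [0, 16/5, 1, 8/5]
R3 ← R3 + (1/2)·R2: [0, 0, -1/2, 0]
R4 ← R4 + (11/14)·R2: [0, 0, 5/14, 0]
R5 ← R5 − (3/14)·R2: [0, 0, -9/14, 0]
R6 ← R6 − (4/7)·R2: [0, 0, -5/7, 0]
R4 ← R4 + (5/7)·R3: [0, 0, 0, 0]
R5 ← R5 − (9/7)·R3: [0, 0, 0, 0]
R6 ← R6 − (10/7)·R3: [0, 0, 0, 0]
Echelon form has 3 nonzero rows, so rank(P) = 3.
The column space has dimension equal to the rank: 3.

3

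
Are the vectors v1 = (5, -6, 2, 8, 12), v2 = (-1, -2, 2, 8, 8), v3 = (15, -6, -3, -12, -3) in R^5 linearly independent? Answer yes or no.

no

Form the matrix with these vectors as rows and row reduce.
R2 ← R2 + (1/5)·R1: [0, -16/5, 12/5, 48/5, 52/5]
R3 ← R3 − (3)·R1: [0, 12, -9, -36, -39]
R3 ← R3 + (15/4)·R2: [0, 0, 0, 0, 0]
2 nonzero rows, so the 3 vectors span a space of dimension 2.
Since 2 < 3, the vectors are linearly dependent.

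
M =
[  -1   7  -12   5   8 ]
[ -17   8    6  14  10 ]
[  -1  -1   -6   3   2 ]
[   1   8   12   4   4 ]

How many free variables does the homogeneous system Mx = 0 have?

Row reduce to echelon form.
R2 ← R2 − (17)·R1: [0, -111, 210, -71, -126]
R3 ← R3 − R1: [0, -8, 6, -2, -6]
R4 ← R4 + R1: [0, 15, 0, 9, 12]
R3 ← R3 − (8/111)·R2: [0, 0, -338/37, 346/111, 114/37]
R4 ← R4 + (5/37)·R2: [0, 0, 1050/37, -22/37, -186/37]
R4 ← R4 + (525/169)·R3: [0, 0, 0, 1536/169, 768/169]
4 nonzero rows, so rank(M) = 4.
M has 5 columns; by rank–nullity, nullity = 5 − 4 = 1.

1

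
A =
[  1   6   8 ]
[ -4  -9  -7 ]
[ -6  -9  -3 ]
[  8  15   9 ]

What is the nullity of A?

1

Row reduce to echelon form.
R2 ← R2 + (4)·R1: [0, 15, 25]
R3 ← R3 + (6)·R1: [0, 27, 45]
R4 ← R4 − (8)·R1: [0, -33, -55]
R3 ← R3 − (9/5)·R2: [0, 0, 0]
R4 ← R4 + (11/5)·R2: [0, 0, 0]
2 nonzero rows, so rank(A) = 2.
A has 3 columns; by rank–nullity, nullity = 3 − 2 = 1.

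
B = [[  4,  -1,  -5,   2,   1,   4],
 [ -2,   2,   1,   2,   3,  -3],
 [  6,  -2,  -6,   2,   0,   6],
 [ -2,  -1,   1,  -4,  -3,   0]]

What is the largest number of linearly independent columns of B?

3

Row reduce to echelon form.
R2 ← R2 + (1/2)·R1: [0, 3/2, -3/2, 3, 7/2, -1]
R3 ← R3 − (3/2)·R1: [0, -1/2, 3/2, -1, -3/2, 0]
R4 ← R4 + (1/2)·R1: [0, -3/2, -3/2, -3, -5/2, 2]
R3 ← R3 + (1/3)·R2: [0, 0, 1, 0, -1/3, -1/3]
R4 ← R4 + R2: [0, 0, -3, 0, 1, 1]
R4 ← R4 + (3)·R3: [0, 0, 0, 0, 0, 0]
Echelon form has 3 nonzero rows, so rank(B) = 3.
The rank gives the maximum number of linearly independent columns: 3.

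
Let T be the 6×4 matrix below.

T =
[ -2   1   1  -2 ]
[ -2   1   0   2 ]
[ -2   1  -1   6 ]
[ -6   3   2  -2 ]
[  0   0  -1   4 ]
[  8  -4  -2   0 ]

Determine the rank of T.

Row reduce to echelon form.
R2 ← R2 − R1: [0, 0, -1, 4]
R3 ← R3 − R1: [0, 0, -2, 8]
R4 ← R4 − (3)·R1: [0, 0, -1, 4]
R6 ← R6 + (4)·R1: [0, 0, 2, -8]
R3 ← R3 − (2)·R2: [0, 0, 0, 0]
R4 ← R4 − R2: [0, 0, 0, 0]
R5 ← R5 − R2: [0, 0, 0, 0]
R6 ← R6 + (2)·R2: [0, 0, 0, 0]
Echelon form has 2 nonzero rows, so rank(T) = 2.

2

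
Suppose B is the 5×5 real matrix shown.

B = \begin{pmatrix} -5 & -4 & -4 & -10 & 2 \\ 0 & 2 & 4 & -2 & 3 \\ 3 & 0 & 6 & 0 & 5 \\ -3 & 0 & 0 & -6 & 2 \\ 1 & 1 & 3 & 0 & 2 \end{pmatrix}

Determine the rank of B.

3

Row reduce to echelon form.
R3 ← R3 + (3/5)·R1: [0, -12/5, 18/5, -6, 31/5]
R4 ← R4 − (3/5)·R1: [0, 12/5, 12/5, 0, 4/5]
R5 ← R5 + (1/5)·R1: [0, 1/5, 11/5, -2, 12/5]
R3 ← R3 + (6/5)·R2: [0, 0, 42/5, -42/5, 49/5]
R4 ← R4 − (6/5)·R2: [0, 0, -12/5, 12/5, -14/5]
R5 ← R5 − (1/10)·R2: [0, 0, 9/5, -9/5, 21/10]
R4 ← R4 + (2/7)·R3: [0, 0, 0, 0, 0]
R5 ← R5 − (3/14)·R3: [0, 0, 0, 0, 0]
Echelon form has 3 nonzero rows, so rank(B) = 3.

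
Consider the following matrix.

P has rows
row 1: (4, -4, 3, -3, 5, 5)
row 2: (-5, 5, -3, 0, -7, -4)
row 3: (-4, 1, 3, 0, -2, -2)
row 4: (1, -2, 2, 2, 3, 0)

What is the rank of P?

Row reduce to echelon form.
R2 ← R2 + (5/4)·R1: [0, 0, 3/4, -15/4, -3/4, 9/4]
R3 ← R3 + R1: [0, -3, 6, -3, 3, 3]
R4 ← R4 − (1/4)·R1: [0, -1, 5/4, 11/4, 7/4, -5/4]
Swap R2 ↔ R3
R4 ← R4 − (1/3)·R2: [0, 0, -3/4, 15/4, 3/4, -9/4]
R4 ← R4 + R3: [0, 0, 0, 0, 0, 0]
Echelon form has 3 nonzero rows, so rank(P) = 3.

3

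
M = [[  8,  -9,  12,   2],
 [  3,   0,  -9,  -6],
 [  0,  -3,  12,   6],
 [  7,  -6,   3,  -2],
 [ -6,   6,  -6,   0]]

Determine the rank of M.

Row reduce to echelon form.
R2 ← R2 − (3/8)·R1: [0, 27/8, -27/2, -27/4]
R4 ← R4 − (7/8)·R1: [0, 15/8, -15/2, -15/4]
R5 ← R5 + (3/4)·R1: [0, -3/4, 3, 3/2]
R3 ← R3 + (8/9)·R2: [0, 0, 0, 0]
R4 ← R4 − (5/9)·R2: [0, 0, 0, 0]
R5 ← R5 + (2/9)·R2: [0, 0, 0, 0]
Echelon form has 2 nonzero rows, so rank(M) = 2.

2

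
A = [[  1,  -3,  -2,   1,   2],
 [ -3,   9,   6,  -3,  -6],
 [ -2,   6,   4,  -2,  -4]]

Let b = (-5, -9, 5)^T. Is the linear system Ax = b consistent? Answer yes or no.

Row reduce the augmented matrix [A | b].
R2 ← R2 + (3)·R1: [0, 0, 0, 0, 0, -24]
R3 ← R3 + (2)·R1: [0, 0, 0, 0, 0, -5]
R3 ← R3 − (5/24)·R2: [0, 0, 0, 0, 0, 0]
The echelon form has 2 nonzero rows; the last pivot sits in the augmented column, so rank(A) = 1 but rank([A|b]) = 2.
Since the ranks differ, the system is inconsistent.

no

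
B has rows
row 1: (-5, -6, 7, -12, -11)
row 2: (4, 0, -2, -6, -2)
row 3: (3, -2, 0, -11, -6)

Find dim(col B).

2

Row reduce to echelon form.
R2 ← R2 + (4/5)·R1: [0, -24/5, 18/5, -78/5, -54/5]
R3 ← R3 + (3/5)·R1: [0, -28/5, 21/5, -91/5, -63/5]
R3 ← R3 − (7/6)·R2: [0, 0, 0, 0, 0]
Echelon form has 2 nonzero rows, so rank(B) = 2.
The column space has dimension equal to the rank: 2.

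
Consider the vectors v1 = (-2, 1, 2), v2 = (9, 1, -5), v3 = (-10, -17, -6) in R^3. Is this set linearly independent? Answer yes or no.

no

Form the matrix with these vectors as rows and row reduce.
R2 ← R2 + (9/2)·R1: [0, 11/2, 4]
R3 ← R3 − (5)·R1: [0, -22, -16]
R3 ← R3 + (4)·R2: [0, 0, 0]
2 nonzero rows, so the 3 vectors span a space of dimension 2.
Since 2 < 3, the vectors are linearly dependent.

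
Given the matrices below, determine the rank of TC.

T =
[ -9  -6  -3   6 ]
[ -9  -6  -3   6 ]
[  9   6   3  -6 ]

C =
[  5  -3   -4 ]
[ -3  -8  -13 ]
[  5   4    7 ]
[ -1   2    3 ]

1

First compute TC:
[[-48,  75, 111],
 [-48,  75, 111],
 [ 48, -75, -111]]
Now row reduce the product.
R2 ← R2 − R1: [0, 0, 0]
R3 ← R3 + R1: [0, 0, 0]
1 nonzero row, so rank(TC) = 1.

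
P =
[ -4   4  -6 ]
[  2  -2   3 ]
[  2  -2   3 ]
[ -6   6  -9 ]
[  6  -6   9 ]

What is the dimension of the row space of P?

Row reduce to echelon form.
R2 ← R2 + (1/2)·R1: [0, 0, 0]
R3 ← R3 + (1/2)·R1: [0, 0, 0]
R4 ← R4 − (3/2)·R1: [0, 0, 0]
R5 ← R5 + (3/2)·R1: [0, 0, 0]
Echelon form has 1 nonzero row, so rank(P) = 1.
The row space has dimension equal to the rank: 1.

1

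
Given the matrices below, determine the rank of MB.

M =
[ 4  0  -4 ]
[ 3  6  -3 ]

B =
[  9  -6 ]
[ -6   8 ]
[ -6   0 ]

First compute MB:
[[ 60, -24],
 [  9,  30]]
Now row reduce the product.
R2 ← R2 − (3/20)·R1: [0, 168/5]
2 nonzero rows, so rank(MB) = 2.

2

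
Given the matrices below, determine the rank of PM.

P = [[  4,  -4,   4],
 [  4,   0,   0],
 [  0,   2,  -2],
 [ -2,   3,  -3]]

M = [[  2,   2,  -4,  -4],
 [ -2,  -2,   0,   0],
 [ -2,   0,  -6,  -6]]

First compute PM:
[[  8,  16, -40, -40],
 [  8,   8, -16, -16],
 [  0,  -4,  12,  12],
 [ -4, -10,  26,  26]]
Now row reduce the product.
R2 ← R2 − R1: [0, -8, 24, 24]
R4 ← R4 + (1/2)·R1: [0, -2, 6, 6]
R3 ← R3 − (1/2)·R2: [0, 0, 0, 0]
R4 ← R4 − (1/4)·R2: [0, 0, 0, 0]
2 nonzero rows, so rank(PM) = 2.

2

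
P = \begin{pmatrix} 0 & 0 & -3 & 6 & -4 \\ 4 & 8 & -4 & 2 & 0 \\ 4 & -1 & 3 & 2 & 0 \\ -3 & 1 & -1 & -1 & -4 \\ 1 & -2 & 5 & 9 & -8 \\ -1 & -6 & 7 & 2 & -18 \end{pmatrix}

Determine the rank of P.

Row reduce to echelon form.
Swap R1 ↔ R2
R3 ← R3 − R1: [0, -9, 7, 0, 0]
R4 ← R4 + (3/4)·R1: [0, 7, -4, 1/2, -4]
R5 ← R5 − (1/4)·R1: [0, -4, 6, 17/2, -8]
R6 ← R6 + (1/4)·R1: [0, -4, 6, 5/2, -18]
Swap R2 ↔ R3
R4 ← R4 + (7/9)·R2: [0, 0, 13/9, 1/2, -4]
R5 ← R5 − (4/9)·R2: [0, 0, 26/9, 17/2, -8]
R6 ← R6 − (4/9)·R2: [0, 0, 26/9, 5/2, -18]
R4 ← R4 + (13/27)·R3: [0, 0, 0, 61/18, -160/27]
R5 ← R5 + (26/27)·R3: [0, 0, 0, 257/18, -320/27]
R6 ← R6 + (26/27)·R3: [0, 0, 0, 149/18, -590/27]
R5 ← R5 − (257/61)·R4: [0, 0, 0, 0, 800/61]
R6 ← R6 − (149/61)·R4: [0, 0, 0, 0, -450/61]
R6 ← R6 + (9/16)·R5: [0, 0, 0, 0, 0]
Echelon form has 5 nonzero rows, so rank(P) = 5.

5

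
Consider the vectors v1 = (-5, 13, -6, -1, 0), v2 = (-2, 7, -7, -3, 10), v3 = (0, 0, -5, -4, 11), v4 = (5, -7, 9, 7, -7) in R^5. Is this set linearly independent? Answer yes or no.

Form the matrix with these vectors as rows and row reduce.
R2 ← R2 − (2/5)·R1: [0, 9/5, -23/5, -13/5, 10]
R4 ← R4 + R1: [0, 6, 3, 6, -7]
R4 ← R4 − (10/3)·R2: [0, 0, 55/3, 44/3, -121/3]
R4 ← R4 + (11/3)·R3: [0, 0, 0, 0, 0]
3 nonzero rows, so the 4 vectors span a space of dimension 3.
Since 3 < 4, the vectors are linearly dependent.

no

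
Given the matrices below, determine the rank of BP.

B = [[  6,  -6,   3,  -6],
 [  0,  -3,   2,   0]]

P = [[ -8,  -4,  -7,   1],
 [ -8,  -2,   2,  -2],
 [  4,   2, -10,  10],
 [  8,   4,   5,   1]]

First compute BP:
[[-36, -30, -114,  42],
 [ 32,  10, -26,  26]]
Now row reduce the product.
R2 ← R2 + (8/9)·R1: [0, -50/3, -382/3, 190/3]
2 nonzero rows, so rank(BP) = 2.

2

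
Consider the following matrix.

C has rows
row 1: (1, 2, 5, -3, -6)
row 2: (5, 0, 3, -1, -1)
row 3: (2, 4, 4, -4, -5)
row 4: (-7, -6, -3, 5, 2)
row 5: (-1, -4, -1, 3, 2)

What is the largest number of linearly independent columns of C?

Row reduce to echelon form.
R2 ← R2 − (5)·R1: [0, -10, -22, 14, 29]
R3 ← R3 − (2)·R1: [0, 0, -6, 2, 7]
R4 ← R4 + (7)·R1: [0, 8, 32, -16, -40]
R5 ← R5 + R1: [0, -2, 4, 0, -4]
R4 ← R4 + (4/5)·R2: [0, 0, 72/5, -24/5, -84/5]
R5 ← R5 − (1/5)·R2: [0, 0, 42/5, -14/5, -49/5]
R4 ← R4 + (12/5)·R3: [0, 0, 0, 0, 0]
R5 ← R5 + (7/5)·R3: [0, 0, 0, 0, 0]
Echelon form has 3 nonzero rows, so rank(C) = 3.
The rank gives the maximum number of linearly independent columns: 3.

3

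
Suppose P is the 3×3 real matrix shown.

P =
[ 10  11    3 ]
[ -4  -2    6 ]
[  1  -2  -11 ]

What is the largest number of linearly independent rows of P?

Row reduce to echelon form.
R2 ← R2 + (2/5)·R1: [0, 12/5, 36/5]
R3 ← R3 − (1/10)·R1: [0, -31/10, -113/10]
R3 ← R3 + (31/24)·R2: [0, 0, -2]
Echelon form has 3 nonzero rows, so rank(P) = 3.
The rank gives the maximum number of linearly independent rows: 3.

3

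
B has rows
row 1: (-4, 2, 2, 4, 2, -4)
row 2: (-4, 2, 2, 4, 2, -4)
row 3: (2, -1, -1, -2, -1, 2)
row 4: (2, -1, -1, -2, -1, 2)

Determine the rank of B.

1

Row reduce to echelon form.
R2 ← R2 − R1: [0, 0, 0, 0, 0, 0]
R3 ← R3 + (1/2)·R1: [0, 0, 0, 0, 0, 0]
R4 ← R4 + (1/2)·R1: [0, 0, 0, 0, 0, 0]
Echelon form has 1 nonzero row, so rank(B) = 1.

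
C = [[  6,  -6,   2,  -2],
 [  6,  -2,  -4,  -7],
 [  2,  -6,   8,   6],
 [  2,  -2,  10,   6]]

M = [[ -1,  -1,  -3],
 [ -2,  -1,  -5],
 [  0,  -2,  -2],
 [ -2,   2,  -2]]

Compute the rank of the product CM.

2

First compute CM:
[[ 10,  -8,  12],
 [ 12, -10,  14],
 [ -2,   0,  -4],
 [-10,  -8, -28]]
Now row reduce the product.
R2 ← R2 − (6/5)·R1: [0, -2/5, -2/5]
R3 ← R3 + (1/5)·R1: [0, -8/5, -8/5]
R4 ← R4 + R1: [0, -16, -16]
R3 ← R3 − (4)·R2: [0, 0, 0]
R4 ← R4 − (40)·R2: [0, 0, 0]
2 nonzero rows, so rank(CM) = 2.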